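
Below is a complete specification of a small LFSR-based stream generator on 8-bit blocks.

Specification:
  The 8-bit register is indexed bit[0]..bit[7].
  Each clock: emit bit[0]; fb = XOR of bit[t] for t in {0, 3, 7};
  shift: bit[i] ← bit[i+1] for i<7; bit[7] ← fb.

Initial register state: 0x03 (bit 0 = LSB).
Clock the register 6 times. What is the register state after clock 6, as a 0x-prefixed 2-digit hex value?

0x84

reg_0 = 0x03
clock 1: out=1, reg = 0x81
clock 2: out=1, reg = 0x40
clock 3: out=0, reg = 0x20
clock 4: out=0, reg = 0x10
clock 5: out=0, reg = 0x08
clock 6: out=0, reg = 0x84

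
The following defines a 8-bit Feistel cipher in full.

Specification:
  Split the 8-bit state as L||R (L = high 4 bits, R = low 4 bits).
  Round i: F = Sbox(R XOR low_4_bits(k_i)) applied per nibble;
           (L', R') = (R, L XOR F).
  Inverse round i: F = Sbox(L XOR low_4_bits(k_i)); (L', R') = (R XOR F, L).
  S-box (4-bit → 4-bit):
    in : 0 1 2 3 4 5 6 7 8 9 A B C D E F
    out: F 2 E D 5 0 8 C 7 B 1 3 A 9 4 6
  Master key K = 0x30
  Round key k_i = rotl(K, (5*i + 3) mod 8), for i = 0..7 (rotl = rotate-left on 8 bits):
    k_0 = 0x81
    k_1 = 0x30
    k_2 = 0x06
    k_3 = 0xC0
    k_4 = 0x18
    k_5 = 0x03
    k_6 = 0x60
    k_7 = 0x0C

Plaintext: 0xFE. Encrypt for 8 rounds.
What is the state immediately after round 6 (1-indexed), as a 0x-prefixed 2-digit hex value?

0x3F

s_0 = plaintext = 0xFE
s_1 = Round(s_0, k_0) = 0xE9
s_2 = Round(s_1, k_1) = 0x95
s_3 = Round(s_2, k_2) = 0x54
s_4 = Round(s_3, k_3) = 0x40
s_5 = Round(s_4, k_4) = 0x03
s_6 = Round(s_5, k_5) = 0x3F
s_7 = Round(s_6, k_6) = 0xF5
s_8 = Round(s_7, k_7) = 0x54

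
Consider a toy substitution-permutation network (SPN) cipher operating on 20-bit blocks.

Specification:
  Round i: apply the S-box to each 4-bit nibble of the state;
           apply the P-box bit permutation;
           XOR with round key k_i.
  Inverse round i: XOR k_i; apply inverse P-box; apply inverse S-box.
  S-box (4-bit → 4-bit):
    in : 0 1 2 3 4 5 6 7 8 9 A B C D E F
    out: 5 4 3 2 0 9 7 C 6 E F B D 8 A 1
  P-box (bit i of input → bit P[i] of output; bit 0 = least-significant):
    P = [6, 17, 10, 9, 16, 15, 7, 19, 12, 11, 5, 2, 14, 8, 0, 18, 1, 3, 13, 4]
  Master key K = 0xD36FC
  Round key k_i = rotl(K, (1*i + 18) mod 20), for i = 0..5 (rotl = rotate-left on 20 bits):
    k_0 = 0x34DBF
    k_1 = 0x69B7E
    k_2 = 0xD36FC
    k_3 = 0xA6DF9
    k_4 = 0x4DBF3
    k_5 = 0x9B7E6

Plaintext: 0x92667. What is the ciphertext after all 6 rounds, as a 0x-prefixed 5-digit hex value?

0x9852F

s_0 = plaintext = 0x92667
s_1 = Round(s_0, k_0) = 0x2B207
s_2 = Round(s_1, k_1) = 0x3C4F4
s_3 = Round(s_2, k_2) = 0x876F5
s_4 = Round(s_3, k_3) = 0xF5790
s_5 = Round(s_4, k_4) = 0x81F15
s_6 = Round(s_5, k_5) = 0x9852F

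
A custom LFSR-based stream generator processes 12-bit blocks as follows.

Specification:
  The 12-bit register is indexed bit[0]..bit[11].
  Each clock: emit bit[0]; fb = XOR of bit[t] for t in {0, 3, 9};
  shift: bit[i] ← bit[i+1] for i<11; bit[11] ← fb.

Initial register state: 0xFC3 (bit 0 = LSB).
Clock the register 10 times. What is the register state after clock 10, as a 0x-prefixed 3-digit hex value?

0x373

reg_0 = 0xFC3
clock 1: out=1, reg = 0x7E1
clock 2: out=1, reg = 0x3F0
clock 3: out=0, reg = 0x9F8
clock 4: out=0, reg = 0xCFC
clock 5: out=0, reg = 0xE7E
clock 6: out=0, reg = 0x73F
clock 7: out=1, reg = 0xB9F
clock 8: out=1, reg = 0xDCF
clock 9: out=1, reg = 0x6E7
clock 10: out=1, reg = 0x373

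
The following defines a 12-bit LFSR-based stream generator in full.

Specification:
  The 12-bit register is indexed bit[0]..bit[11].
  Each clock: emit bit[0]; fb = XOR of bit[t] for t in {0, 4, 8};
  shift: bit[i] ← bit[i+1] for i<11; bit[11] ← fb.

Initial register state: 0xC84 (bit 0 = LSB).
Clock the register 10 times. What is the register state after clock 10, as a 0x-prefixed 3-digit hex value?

0x103

reg_0 = 0xC84
clock 1: out=0, reg = 0x642
clock 2: out=0, reg = 0x321
clock 3: out=1, reg = 0x190
clock 4: out=0, reg = 0x0C8
clock 5: out=0, reg = 0x064
clock 6: out=0, reg = 0x032
clock 7: out=0, reg = 0x819
clock 8: out=1, reg = 0x40C
clock 9: out=0, reg = 0x206
clock 10: out=0, reg = 0x103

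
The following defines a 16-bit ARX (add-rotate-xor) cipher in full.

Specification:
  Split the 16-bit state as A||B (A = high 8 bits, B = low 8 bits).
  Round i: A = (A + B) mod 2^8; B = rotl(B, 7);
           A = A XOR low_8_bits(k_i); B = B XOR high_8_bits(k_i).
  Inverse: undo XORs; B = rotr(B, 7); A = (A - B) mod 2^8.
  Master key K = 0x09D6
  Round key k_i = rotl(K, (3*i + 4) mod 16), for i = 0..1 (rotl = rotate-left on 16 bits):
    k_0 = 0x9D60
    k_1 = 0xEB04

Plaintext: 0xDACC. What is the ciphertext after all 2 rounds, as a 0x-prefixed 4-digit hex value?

0xC516

s_0 = plaintext = 0xDACC
s_1 = Round(s_0, k_0) = 0xC6FB
s_2 = Round(s_1, k_1) = 0xC516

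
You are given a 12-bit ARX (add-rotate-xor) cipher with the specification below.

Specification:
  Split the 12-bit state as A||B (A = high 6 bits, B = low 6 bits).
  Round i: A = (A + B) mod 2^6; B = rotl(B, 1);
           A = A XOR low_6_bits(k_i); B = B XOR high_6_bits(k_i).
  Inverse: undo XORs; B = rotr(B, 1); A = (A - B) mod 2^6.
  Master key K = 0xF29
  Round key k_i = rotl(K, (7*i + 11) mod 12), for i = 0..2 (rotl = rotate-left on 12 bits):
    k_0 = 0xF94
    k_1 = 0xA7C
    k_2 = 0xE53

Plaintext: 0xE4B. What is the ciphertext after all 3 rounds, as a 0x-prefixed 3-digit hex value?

0xBC8

s_0 = plaintext = 0xE4B
s_1 = Round(s_0, k_0) = 0x428
s_2 = Round(s_1, k_1) = 0x138
s_3 = Round(s_2, k_2) = 0xBC8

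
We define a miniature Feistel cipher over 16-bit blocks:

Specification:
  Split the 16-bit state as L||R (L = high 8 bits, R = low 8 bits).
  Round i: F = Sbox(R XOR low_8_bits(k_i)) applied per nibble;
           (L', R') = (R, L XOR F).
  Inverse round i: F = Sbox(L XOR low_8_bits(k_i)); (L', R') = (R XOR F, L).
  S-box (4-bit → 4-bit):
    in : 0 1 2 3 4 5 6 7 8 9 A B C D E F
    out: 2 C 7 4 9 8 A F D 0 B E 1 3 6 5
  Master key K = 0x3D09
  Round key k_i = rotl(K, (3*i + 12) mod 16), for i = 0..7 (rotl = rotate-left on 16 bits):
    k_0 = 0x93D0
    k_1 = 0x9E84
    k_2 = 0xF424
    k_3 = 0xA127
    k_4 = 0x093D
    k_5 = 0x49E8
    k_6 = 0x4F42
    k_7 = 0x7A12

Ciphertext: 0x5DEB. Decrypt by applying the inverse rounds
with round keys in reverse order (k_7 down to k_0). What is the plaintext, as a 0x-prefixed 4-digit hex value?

0x5940

s_0 = ciphertext = 0x5DEB
s_1 = InvRound(s_0, k_7) = 0x7E5D
s_2 = InvRound(s_1, k_6) = 0x1C7E
s_3 = InvRound(s_2, k_5) = 0x271C
s_4 = InvRound(s_3, k_4) = 0xD727
s_5 = InvRound(s_4, k_3) = 0x75D7
s_6 = InvRound(s_5, k_2) = 0x5B75
s_7 = InvRound(s_6, k_1) = 0x405B
s_8 = InvRound(s_7, k_0) = 0x5940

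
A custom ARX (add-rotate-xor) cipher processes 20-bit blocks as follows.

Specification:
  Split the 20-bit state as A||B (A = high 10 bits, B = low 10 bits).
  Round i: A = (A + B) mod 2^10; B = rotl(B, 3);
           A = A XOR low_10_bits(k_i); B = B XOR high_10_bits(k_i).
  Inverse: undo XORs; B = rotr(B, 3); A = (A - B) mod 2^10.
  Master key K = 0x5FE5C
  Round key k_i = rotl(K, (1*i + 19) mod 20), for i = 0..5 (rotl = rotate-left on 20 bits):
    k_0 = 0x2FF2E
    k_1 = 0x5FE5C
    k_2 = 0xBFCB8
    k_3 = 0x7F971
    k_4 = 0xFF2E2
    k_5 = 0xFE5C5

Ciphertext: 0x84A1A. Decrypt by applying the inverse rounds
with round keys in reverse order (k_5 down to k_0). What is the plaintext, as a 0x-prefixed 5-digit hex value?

0x34FF0

s_0 = ciphertext = 0x84A1A
s_1 = InvRound(s_0, k_5) = 0x86DBC
s_2 = InvRound(s_1, k_4) = 0x2C448
s_3 = InvRound(s_2, k_3) = 0xA2B36
s_4 = InvRound(s_3, k_2) = 0x5E4B9
s_5 = InvRound(s_4, k_1) = 0xFB738
s_6 = InvRound(s_5, k_0) = 0x34FF0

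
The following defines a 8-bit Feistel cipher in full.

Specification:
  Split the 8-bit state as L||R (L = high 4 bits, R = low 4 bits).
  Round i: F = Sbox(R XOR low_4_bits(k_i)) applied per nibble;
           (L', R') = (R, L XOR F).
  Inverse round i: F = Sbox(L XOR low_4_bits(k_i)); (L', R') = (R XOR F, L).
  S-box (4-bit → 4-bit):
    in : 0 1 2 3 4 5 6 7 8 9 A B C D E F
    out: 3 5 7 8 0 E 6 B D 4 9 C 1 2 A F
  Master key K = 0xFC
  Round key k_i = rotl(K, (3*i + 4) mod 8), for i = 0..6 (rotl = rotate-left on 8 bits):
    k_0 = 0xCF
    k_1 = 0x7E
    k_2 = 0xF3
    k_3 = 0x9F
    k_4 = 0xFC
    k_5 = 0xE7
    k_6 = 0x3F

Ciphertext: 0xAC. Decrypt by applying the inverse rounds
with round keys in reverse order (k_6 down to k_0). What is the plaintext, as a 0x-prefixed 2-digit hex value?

s_0 = ciphertext = 0xAC
s_1 = InvRound(s_0, k_6) = 0x2A
s_2 = InvRound(s_1, k_5) = 0x42
s_3 = InvRound(s_2, k_4) = 0xF4
s_4 = InvRound(s_3, k_3) = 0x7F
s_5 = InvRound(s_4, k_2) = 0xF7
s_6 = InvRound(s_5, k_1) = 0x2F
s_7 = InvRound(s_6, k_0) = 0xD2

0xD2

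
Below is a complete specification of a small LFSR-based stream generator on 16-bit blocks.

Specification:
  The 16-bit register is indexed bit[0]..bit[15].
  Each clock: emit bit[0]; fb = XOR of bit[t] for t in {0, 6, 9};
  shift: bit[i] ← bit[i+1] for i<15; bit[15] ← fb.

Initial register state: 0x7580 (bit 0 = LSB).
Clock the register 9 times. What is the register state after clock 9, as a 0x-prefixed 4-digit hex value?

reg_0 = 0x7580
clock 1: out=0, reg = 0x3AC0
clock 2: out=0, reg = 0x1D60
clock 3: out=0, reg = 0x8EB0
clock 4: out=0, reg = 0xC758
clock 5: out=0, reg = 0x63AC
clock 6: out=0, reg = 0xB1D6
clock 7: out=0, reg = 0xD8EB
clock 8: out=1, reg = 0x6C75
clock 9: out=1, reg = 0x363A

0x363A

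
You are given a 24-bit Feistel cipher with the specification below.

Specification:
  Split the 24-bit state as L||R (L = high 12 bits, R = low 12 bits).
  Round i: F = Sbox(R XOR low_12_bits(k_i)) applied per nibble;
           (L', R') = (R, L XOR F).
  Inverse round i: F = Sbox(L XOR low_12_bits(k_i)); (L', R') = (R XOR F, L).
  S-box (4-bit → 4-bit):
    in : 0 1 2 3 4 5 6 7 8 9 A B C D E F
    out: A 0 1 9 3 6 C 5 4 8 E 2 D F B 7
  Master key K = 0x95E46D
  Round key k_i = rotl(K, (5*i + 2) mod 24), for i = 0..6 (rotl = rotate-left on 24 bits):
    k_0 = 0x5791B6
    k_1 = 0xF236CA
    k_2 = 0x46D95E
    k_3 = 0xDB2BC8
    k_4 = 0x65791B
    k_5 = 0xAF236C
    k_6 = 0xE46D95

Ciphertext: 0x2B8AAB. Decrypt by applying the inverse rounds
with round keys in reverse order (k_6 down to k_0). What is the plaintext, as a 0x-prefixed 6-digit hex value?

s_0 = ciphertext = 0x2B8AAB
s_1 = InvRound(s_0, k_6) = 0xDB42B8
s_2 = InvRound(s_1, k_5) = 0x94CDB4
s_3 = InvRound(s_2, k_4) = 0x7D194C
s_4 = InvRound(s_3, k_3) = 0x4447D1
s_5 = InvRound(s_4, k_2) = 0x8DF444
s_6 = InvRound(s_5, k_1) = 0xF428DF
s_7 = InvRound(s_6, k_0) = 0x3ACF42

0x3ACF42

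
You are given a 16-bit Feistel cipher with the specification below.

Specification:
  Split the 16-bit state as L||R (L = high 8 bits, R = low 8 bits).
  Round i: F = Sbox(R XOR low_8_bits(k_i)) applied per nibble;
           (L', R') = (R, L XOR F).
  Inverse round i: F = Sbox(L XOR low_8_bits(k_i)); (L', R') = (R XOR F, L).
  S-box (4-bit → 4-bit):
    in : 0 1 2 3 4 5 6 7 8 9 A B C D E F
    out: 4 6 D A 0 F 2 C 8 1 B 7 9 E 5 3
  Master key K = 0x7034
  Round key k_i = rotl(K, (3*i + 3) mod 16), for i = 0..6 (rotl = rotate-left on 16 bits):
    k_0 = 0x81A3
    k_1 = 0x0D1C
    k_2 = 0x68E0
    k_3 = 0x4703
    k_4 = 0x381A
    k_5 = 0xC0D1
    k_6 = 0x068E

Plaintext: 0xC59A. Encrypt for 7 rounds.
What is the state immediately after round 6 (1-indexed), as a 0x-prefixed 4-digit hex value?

0xC354

s_0 = plaintext = 0xC59A
s_1 = Round(s_0, k_0) = 0x9A64
s_2 = Round(s_1, k_1) = 0x6452
s_3 = Round(s_2, k_2) = 0x5219
s_4 = Round(s_3, k_3) = 0x1939
s_5 = Round(s_4, k_4) = 0x39C3
s_6 = Round(s_5, k_5) = 0xC354
s_7 = Round(s_6, k_6) = 0x5428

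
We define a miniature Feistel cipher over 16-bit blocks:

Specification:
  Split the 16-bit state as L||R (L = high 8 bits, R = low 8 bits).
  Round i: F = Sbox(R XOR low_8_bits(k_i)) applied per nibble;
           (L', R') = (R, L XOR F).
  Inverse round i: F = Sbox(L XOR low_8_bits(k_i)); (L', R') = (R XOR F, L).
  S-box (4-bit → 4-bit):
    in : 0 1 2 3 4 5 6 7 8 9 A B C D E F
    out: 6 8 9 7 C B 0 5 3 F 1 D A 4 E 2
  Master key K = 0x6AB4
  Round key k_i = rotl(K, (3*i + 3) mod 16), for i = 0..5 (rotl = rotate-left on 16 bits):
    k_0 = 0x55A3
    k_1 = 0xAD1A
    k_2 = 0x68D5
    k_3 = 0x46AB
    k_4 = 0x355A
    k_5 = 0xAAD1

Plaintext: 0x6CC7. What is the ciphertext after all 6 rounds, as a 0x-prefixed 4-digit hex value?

0xB7FC

s_0 = plaintext = 0x6CC7
s_1 = Round(s_0, k_0) = 0xC760
s_2 = Round(s_1, k_1) = 0x6096
s_3 = Round(s_2, k_2) = 0x96A7
s_4 = Round(s_3, k_3) = 0xA7FC
s_5 = Round(s_4, k_4) = 0xFCB7
s_6 = Round(s_5, k_5) = 0xB7FC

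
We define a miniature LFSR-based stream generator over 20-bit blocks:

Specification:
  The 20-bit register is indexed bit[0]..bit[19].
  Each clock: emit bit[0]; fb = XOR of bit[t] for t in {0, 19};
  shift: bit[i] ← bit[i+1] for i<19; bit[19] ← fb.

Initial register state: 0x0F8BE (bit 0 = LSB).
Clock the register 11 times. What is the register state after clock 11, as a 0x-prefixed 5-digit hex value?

reg_0 = 0x0F8BE
clock 1: out=0, reg = 0x07C5F
clock 2: out=1, reg = 0x83E2F
clock 3: out=1, reg = 0x41F17
clock 4: out=1, reg = 0xA0F8B
clock 5: out=1, reg = 0x507C5
clock 6: out=1, reg = 0xA83E2
clock 7: out=0, reg = 0xD41F1
clock 8: out=1, reg = 0x6A0F8
clock 9: out=0, reg = 0x3507C
clock 10: out=0, reg = 0x1A83E
clock 11: out=0, reg = 0x0D41F

0x0D41F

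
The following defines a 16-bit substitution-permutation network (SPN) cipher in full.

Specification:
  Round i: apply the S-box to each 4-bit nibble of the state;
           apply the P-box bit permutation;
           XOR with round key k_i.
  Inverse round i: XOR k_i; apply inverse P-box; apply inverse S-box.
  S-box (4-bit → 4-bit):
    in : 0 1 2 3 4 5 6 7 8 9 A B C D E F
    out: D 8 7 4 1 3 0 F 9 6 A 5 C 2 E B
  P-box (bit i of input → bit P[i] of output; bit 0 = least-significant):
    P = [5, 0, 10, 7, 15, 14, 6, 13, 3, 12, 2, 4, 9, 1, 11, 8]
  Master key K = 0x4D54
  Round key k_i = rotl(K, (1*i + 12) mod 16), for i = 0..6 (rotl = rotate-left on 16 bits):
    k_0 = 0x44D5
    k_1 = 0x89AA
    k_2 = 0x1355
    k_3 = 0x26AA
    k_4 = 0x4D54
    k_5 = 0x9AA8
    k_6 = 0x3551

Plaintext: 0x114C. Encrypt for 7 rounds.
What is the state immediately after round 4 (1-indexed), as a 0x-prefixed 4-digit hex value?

0xE0FD

s_0 = plaintext = 0x114C
s_1 = Round(s_0, k_0) = 0xC145
s_2 = Round(s_1, k_1) = 0x009B
s_3 = Round(s_2, k_2) = 0x5C29
s_4 = Round(s_3, k_3) = 0xE0FD
s_5 = Round(s_4, k_4) = 0xA44B
s_6 = Round(s_5, k_5) = 0x1F82
s_7 = Round(s_6, k_6) = 0x8068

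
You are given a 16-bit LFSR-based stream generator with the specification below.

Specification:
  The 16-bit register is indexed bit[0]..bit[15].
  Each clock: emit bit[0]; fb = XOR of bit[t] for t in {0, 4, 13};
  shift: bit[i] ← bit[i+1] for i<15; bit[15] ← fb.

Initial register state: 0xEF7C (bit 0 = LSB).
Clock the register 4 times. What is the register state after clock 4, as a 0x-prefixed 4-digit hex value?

0xCEF7

reg_0 = 0xEF7C
clock 1: out=0, reg = 0x77BE
clock 2: out=0, reg = 0x3BDF
clock 3: out=1, reg = 0x9DEF
clock 4: out=1, reg = 0xCEF7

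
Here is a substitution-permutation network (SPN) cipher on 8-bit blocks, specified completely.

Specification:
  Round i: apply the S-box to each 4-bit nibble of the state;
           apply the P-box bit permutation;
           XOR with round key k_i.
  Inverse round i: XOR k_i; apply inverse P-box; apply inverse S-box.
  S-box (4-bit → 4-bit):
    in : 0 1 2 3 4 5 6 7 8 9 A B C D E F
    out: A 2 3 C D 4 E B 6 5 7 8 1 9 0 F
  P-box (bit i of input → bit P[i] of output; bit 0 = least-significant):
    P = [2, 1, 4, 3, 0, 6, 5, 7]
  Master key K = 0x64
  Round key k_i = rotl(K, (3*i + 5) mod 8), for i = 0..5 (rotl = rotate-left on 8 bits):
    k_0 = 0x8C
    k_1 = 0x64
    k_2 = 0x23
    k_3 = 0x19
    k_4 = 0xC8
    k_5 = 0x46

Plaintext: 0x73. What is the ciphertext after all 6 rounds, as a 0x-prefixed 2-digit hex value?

s_0 = plaintext = 0x73
s_1 = Round(s_0, k_0) = 0x55
s_2 = Round(s_1, k_1) = 0x54
s_3 = Round(s_2, k_2) = 0x1F
s_4 = Round(s_3, k_3) = 0x47
s_5 = Round(s_4, k_4) = 0x67
s_6 = Round(s_5, k_5) = 0xA8

0xA8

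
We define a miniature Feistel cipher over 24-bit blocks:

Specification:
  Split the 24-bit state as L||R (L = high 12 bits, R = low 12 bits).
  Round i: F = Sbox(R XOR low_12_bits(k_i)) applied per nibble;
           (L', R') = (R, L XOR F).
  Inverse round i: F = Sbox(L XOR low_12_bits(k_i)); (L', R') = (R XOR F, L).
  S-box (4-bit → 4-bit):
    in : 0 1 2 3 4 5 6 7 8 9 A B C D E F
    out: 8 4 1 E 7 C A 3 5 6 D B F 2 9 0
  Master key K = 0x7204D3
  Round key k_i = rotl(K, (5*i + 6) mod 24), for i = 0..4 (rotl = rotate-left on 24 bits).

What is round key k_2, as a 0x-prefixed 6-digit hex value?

K = 0x7204D3
k_0 = rotl(K, (5*0+6) mod 24) = rotl(K, 6) = 0x8134DC
k_1 = rotl(K, (5*1+6) mod 24) = rotl(K, 11) = 0x269B90
k_2 = rotl(K, (5*2+6) mod 24) = rotl(K, 16) = 0xD37204

0xD37204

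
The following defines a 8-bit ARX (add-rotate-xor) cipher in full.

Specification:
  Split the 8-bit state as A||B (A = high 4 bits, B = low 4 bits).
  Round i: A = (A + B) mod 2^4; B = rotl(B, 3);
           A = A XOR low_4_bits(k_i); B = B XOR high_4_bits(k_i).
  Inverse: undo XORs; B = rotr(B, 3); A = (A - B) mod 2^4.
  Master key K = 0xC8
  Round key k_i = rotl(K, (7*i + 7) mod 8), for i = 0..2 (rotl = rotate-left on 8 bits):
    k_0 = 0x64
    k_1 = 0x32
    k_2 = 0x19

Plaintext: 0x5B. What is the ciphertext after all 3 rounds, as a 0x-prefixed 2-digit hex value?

0x26

s_0 = plaintext = 0x5B
s_1 = Round(s_0, k_0) = 0x4B
s_2 = Round(s_1, k_1) = 0xDE
s_3 = Round(s_2, k_2) = 0x26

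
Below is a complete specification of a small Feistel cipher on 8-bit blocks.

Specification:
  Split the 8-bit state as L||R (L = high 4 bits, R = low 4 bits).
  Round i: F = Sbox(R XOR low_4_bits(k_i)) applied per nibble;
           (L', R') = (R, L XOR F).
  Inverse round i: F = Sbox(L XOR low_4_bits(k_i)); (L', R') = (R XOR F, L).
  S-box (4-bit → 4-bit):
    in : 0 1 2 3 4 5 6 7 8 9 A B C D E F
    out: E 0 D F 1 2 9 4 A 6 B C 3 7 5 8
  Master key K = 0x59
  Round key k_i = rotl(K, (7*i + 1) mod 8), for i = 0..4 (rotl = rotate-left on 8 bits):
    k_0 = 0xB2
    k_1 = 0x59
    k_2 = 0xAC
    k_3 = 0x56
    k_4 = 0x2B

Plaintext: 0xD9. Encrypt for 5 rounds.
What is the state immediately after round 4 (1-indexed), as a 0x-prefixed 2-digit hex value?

0x9B

s_0 = plaintext = 0xD9
s_1 = Round(s_0, k_0) = 0x91
s_2 = Round(s_1, k_1) = 0x13
s_3 = Round(s_2, k_2) = 0x39
s_4 = Round(s_3, k_3) = 0x9B
s_5 = Round(s_4, k_4) = 0xB7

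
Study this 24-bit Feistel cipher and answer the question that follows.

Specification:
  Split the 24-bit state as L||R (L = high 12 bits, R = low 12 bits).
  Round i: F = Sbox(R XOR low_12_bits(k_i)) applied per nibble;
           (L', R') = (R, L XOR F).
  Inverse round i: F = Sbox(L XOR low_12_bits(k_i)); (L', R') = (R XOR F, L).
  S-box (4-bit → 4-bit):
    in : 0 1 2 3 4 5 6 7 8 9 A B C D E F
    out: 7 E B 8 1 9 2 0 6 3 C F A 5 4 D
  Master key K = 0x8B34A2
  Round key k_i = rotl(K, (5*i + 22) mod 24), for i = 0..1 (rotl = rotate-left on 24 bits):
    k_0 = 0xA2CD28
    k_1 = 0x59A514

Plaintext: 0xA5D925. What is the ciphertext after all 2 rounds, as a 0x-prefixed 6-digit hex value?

s_0 = plaintext = 0xA5D925
s_1 = Round(s_0, k_0) = 0x925B28
s_2 = Round(s_1, k_1) = 0xB28DAF

0xB28DAF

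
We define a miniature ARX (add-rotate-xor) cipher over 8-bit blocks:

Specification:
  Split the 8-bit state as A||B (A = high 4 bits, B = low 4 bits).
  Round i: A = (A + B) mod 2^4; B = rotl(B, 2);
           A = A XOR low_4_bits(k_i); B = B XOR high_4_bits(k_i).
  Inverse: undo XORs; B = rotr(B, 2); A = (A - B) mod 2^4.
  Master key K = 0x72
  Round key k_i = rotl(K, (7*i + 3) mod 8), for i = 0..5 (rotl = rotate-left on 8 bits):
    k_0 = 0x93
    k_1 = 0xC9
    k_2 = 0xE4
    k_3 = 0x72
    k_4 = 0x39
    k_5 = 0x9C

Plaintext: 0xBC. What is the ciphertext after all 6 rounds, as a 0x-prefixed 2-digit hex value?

0x2F

s_0 = plaintext = 0xBC
s_1 = Round(s_0, k_0) = 0x4A
s_2 = Round(s_1, k_1) = 0x76
s_3 = Round(s_2, k_2) = 0x97
s_4 = Round(s_3, k_3) = 0x2A
s_5 = Round(s_4, k_4) = 0x59
s_6 = Round(s_5, k_5) = 0x2F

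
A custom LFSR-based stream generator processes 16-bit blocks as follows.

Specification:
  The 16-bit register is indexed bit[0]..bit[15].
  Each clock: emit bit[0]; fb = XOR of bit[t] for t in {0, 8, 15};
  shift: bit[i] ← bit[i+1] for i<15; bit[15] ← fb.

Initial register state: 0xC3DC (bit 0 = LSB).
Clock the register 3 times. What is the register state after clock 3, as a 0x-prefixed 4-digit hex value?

0x587B

reg_0 = 0xC3DC
clock 1: out=0, reg = 0x61EE
clock 2: out=0, reg = 0xB0F7
clock 3: out=1, reg = 0x587B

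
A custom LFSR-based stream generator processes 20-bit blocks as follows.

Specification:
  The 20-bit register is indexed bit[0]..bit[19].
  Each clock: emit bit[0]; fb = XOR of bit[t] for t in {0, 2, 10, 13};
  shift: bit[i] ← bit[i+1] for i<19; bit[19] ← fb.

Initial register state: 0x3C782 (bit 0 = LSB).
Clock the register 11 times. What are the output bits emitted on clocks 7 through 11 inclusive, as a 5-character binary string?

01111

reg_0 = 0x3C782
clock 1: out=0, reg = 0x9E3C1
clock 2: out=1, reg = 0x4F1E0
clock 3: out=0, reg = 0xA78F0
clock 4: out=0, reg = 0xD3C78
clock 5: out=0, reg = 0x69E3C
clock 6: out=0, reg = 0x34F1E
clock 7: out=0, reg = 0x1A78F
clock 8: out=1, reg = 0x0D3C7
clock 9: out=1, reg = 0x069E3
clock 10: out=1, reg = 0x034F1
clock 11: out=1, reg = 0x81A78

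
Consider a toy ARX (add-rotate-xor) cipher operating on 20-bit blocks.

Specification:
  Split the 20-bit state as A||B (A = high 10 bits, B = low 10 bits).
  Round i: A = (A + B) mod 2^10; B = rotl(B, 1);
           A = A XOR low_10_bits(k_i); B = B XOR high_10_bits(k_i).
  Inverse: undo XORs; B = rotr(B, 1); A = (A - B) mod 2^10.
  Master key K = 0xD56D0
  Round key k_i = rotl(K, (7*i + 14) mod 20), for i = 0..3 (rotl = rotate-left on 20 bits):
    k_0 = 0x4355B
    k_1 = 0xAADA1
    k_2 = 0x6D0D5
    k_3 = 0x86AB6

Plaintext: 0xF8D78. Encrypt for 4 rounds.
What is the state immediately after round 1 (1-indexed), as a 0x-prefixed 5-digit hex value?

s_0 = plaintext = 0xF8D78
s_1 = Round(s_0, k_0) = 0x003FD
s_2 = Round(s_1, k_1) = 0x97150
s_3 = Round(s_2, k_2) = 0xDE714
s_4 = Round(s_3, k_3) = 0x0EC33

0x003FD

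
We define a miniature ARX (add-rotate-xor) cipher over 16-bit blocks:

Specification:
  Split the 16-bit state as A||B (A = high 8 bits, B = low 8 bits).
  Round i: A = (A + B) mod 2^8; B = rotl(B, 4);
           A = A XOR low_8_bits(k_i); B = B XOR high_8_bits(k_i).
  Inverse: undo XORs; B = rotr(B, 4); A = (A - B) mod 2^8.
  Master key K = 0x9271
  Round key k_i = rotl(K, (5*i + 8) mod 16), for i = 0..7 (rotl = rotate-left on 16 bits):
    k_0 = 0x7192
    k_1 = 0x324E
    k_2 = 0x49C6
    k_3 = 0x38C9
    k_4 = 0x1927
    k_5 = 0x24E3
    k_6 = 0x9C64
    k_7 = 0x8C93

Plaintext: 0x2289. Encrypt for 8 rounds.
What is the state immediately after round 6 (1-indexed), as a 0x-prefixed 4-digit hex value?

0x4BB5

s_0 = plaintext = 0x2289
s_1 = Round(s_0, k_0) = 0x39E9
s_2 = Round(s_1, k_1) = 0x6CAC
s_3 = Round(s_2, k_2) = 0xDE83
s_4 = Round(s_3, k_3) = 0xA800
s_5 = Round(s_4, k_4) = 0x8F19
s_6 = Round(s_5, k_5) = 0x4BB5
s_7 = Round(s_6, k_6) = 0x64C7
s_8 = Round(s_7, k_7) = 0xB8F0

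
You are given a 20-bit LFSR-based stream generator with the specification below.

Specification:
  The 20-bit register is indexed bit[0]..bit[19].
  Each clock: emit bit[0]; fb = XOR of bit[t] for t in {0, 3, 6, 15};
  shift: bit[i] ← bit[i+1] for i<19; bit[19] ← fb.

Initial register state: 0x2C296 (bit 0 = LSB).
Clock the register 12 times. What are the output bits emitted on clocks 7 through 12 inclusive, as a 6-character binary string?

010100

reg_0 = 0x2C296
clock 1: out=0, reg = 0x9614B
clock 2: out=1, reg = 0xCB0A5
clock 3: out=1, reg = 0x65852
clock 4: out=0, reg = 0xB2C29
clock 5: out=1, reg = 0x59614
clock 6: out=0, reg = 0xACB0A
clock 7: out=0, reg = 0x56585
clock 8: out=1, reg = 0xAB2C2
clock 9: out=0, reg = 0x55961
clock 10: out=1, reg = 0x2ACB0
clock 11: out=0, reg = 0x95658
clock 12: out=0, reg = 0x4AB2C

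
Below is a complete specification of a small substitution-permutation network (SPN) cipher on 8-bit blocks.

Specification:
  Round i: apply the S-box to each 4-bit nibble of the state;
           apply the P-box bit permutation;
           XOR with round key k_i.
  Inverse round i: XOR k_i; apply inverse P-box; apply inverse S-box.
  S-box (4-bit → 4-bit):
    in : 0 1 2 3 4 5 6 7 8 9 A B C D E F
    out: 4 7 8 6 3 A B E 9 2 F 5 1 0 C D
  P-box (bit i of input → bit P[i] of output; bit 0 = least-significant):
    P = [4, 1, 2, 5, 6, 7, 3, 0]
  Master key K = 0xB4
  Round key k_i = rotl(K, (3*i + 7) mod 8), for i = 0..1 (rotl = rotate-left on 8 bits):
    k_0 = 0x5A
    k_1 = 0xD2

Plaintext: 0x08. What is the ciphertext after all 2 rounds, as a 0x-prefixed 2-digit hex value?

s_0 = plaintext = 0x08
s_1 = Round(s_0, k_0) = 0x62
s_2 = Round(s_1, k_1) = 0x33

0x33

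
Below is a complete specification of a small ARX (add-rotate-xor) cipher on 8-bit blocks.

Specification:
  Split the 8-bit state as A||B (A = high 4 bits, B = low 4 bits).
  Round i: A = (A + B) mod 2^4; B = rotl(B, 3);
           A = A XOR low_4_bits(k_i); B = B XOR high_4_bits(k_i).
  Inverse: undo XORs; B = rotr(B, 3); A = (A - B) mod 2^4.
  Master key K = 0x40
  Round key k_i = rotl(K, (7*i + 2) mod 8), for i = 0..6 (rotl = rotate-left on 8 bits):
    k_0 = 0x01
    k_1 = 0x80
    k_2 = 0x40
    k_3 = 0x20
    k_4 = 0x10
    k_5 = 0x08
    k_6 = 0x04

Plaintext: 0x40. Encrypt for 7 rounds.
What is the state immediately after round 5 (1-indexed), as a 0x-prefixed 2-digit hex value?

s_0 = plaintext = 0x40
s_1 = Round(s_0, k_0) = 0x50
s_2 = Round(s_1, k_1) = 0x58
s_3 = Round(s_2, k_2) = 0xD0
s_4 = Round(s_3, k_3) = 0xD2
s_5 = Round(s_4, k_4) = 0xF0
s_6 = Round(s_5, k_5) = 0x70
s_7 = Round(s_6, k_6) = 0x30

0xF0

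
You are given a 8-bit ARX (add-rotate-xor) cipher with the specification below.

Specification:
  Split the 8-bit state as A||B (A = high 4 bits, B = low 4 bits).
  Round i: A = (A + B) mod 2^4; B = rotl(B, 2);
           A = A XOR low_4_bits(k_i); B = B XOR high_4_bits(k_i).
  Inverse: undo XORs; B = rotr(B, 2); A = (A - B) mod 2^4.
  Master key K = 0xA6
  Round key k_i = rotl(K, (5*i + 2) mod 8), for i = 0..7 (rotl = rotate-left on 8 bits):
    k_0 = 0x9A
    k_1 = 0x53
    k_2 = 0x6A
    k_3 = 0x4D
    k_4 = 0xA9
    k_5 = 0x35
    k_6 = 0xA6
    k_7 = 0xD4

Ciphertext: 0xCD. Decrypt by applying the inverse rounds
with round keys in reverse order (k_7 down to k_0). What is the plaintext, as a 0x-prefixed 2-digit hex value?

0x1D

s_0 = ciphertext = 0xCD
s_1 = InvRound(s_0, k_7) = 0x80
s_2 = InvRound(s_1, k_6) = 0x4A
s_3 = InvRound(s_2, k_5) = 0xB6
s_4 = InvRound(s_3, k_4) = 0xF3
s_5 = InvRound(s_4, k_3) = 0x5D
s_6 = InvRound(s_5, k_2) = 0x1E
s_7 = InvRound(s_6, k_1) = 0x4E
s_8 = InvRound(s_7, k_0) = 0x1D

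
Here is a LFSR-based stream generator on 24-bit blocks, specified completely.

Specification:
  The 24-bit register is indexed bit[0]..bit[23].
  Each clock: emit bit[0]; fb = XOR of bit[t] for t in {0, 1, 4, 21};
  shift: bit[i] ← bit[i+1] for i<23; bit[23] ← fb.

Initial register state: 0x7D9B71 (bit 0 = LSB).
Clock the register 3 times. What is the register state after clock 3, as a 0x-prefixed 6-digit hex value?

reg_0 = 0x7D9B71
clock 1: out=1, reg = 0xBECDB8
clock 2: out=0, reg = 0x5F66DC
clock 3: out=0, reg = 0xAFB36E

0xAFB36E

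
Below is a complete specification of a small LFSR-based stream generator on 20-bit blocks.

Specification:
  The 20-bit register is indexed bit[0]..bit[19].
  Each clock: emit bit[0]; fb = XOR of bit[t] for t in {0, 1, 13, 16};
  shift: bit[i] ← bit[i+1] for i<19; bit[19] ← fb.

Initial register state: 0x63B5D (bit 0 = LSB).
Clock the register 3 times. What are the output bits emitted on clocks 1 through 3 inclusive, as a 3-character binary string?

reg_0 = 0x63B5D
clock 1: out=1, reg = 0x31DAE
clock 2: out=0, reg = 0x18ED7
clock 3: out=1, reg = 0x8C76B

101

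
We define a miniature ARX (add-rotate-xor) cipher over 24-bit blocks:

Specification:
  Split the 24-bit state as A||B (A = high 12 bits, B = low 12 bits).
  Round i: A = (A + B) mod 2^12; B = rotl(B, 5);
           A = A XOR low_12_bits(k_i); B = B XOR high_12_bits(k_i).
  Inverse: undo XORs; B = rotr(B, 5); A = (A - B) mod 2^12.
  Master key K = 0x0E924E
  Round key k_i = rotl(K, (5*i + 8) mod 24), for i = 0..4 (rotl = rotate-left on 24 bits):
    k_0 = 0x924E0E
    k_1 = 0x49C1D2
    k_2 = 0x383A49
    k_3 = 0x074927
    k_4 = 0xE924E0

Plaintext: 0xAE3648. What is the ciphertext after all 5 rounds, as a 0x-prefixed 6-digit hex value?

s_0 = plaintext = 0xAE3648
s_1 = Round(s_0, k_0) = 0xF25028
s_2 = Round(s_1, k_1) = 0xE9F19C
s_3 = Round(s_2, k_2) = 0xA72000
s_4 = Round(s_3, k_3) = 0x355074
s_5 = Round(s_4, k_4) = 0x729012

0x729012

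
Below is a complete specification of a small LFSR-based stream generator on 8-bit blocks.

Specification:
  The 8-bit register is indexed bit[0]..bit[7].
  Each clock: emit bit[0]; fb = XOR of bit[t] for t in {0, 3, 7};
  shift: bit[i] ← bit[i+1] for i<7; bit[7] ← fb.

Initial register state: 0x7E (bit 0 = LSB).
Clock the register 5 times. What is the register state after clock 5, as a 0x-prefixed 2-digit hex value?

reg_0 = 0x7E
clock 1: out=0, reg = 0xBF
clock 2: out=1, reg = 0xDF
clock 3: out=1, reg = 0xEF
clock 4: out=1, reg = 0xF7
clock 5: out=1, reg = 0x7B

0x7B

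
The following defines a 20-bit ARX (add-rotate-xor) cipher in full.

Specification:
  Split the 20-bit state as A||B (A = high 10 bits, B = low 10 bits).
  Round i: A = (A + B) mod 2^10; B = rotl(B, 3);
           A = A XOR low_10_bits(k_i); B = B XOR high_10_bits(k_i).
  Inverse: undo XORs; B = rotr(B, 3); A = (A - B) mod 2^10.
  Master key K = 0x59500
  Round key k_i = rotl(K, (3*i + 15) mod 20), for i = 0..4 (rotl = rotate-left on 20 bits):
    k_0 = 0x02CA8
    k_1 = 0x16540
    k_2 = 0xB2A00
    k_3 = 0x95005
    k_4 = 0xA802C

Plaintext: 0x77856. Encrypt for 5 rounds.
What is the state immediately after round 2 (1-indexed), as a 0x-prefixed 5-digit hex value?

0x05D84

s_0 = plaintext = 0x77856
s_1 = Round(s_0, k_0) = 0xA72BB
s_2 = Round(s_1, k_1) = 0x05D84
s_3 = Round(s_2, k_2) = 0xE6EE9
s_4 = Round(s_3, k_3) = 0xA0519
s_5 = Round(s_4, k_4) = 0xEDA6A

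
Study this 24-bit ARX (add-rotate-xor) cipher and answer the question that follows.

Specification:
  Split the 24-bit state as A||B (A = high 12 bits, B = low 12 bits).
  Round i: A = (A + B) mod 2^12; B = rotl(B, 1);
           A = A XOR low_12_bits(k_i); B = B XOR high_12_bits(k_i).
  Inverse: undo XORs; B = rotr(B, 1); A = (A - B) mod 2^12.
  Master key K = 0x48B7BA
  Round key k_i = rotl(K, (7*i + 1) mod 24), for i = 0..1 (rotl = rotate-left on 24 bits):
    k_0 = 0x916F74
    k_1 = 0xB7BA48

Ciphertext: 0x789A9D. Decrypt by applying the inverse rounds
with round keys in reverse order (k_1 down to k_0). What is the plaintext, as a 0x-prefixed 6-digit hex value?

0x6C8CF2

s_0 = ciphertext = 0x789A9D
s_1 = InvRound(s_0, k_1) = 0xCCE0F3
s_2 = InvRound(s_1, k_0) = 0x6C8CF2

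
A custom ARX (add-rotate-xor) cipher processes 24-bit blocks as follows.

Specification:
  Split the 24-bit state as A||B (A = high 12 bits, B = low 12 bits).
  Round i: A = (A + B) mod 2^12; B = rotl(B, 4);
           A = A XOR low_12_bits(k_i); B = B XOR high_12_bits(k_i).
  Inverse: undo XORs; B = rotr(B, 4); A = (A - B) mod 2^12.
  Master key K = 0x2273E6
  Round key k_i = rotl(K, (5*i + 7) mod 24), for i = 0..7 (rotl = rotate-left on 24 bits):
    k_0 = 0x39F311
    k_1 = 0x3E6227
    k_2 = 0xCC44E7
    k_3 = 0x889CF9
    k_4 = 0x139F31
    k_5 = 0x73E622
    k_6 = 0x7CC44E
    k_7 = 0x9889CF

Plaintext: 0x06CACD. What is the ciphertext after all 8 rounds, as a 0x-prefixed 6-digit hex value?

s_0 = plaintext = 0x06CACD
s_1 = Round(s_0, k_0) = 0x828F45
s_2 = Round(s_1, k_1) = 0x54A7B9
s_3 = Round(s_2, k_2) = 0x9E4753
s_4 = Round(s_3, k_3) = 0xDCEDBE
s_5 = Round(s_4, k_4) = 0x4BDAD4
s_6 = Round(s_5, k_5) = 0x9B3A74
s_7 = Round(s_6, k_6) = 0x069086
s_8 = Round(s_7, k_7) = 0x9201E8

0x9201E8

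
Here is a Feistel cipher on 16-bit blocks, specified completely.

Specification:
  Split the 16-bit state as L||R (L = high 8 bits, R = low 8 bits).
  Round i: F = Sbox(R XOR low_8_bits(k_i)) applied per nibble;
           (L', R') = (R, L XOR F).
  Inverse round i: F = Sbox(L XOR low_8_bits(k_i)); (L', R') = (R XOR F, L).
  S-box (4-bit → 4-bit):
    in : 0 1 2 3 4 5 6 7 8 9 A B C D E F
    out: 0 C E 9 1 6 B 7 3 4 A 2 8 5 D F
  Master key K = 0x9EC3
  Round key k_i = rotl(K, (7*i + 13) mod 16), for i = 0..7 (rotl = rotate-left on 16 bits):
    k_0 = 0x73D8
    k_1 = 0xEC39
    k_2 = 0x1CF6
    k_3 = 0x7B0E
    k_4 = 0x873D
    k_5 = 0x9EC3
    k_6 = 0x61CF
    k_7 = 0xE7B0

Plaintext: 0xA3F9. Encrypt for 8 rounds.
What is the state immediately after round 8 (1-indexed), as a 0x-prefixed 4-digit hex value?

s_0 = plaintext = 0xA3F9
s_1 = Round(s_0, k_0) = 0xF94F
s_2 = Round(s_1, k_1) = 0x4F82
s_3 = Round(s_2, k_2) = 0x823E
s_4 = Round(s_3, k_3) = 0x3E12
s_5 = Round(s_4, k_4) = 0x12D1
s_6 = Round(s_5, k_5) = 0xD1DC
s_7 = Round(s_6, k_6) = 0xDC18
s_8 = Round(s_7, k_7) = 0x187F

0x187F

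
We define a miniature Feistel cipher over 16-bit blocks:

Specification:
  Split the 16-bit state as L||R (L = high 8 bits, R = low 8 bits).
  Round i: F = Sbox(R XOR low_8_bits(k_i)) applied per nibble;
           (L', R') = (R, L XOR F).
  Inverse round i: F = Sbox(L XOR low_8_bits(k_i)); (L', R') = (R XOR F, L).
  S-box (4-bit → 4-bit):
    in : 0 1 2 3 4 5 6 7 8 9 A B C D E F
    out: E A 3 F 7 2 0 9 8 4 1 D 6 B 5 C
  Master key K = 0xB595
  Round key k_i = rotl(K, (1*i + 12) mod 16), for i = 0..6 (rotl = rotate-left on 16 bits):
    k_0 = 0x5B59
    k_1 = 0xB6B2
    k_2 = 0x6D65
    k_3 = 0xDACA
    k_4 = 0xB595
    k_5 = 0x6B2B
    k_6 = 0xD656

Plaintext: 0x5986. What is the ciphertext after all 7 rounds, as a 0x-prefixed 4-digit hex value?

0x6507

s_0 = plaintext = 0x5986
s_1 = Round(s_0, k_0) = 0x86E5
s_2 = Round(s_1, k_1) = 0xE5AF
s_3 = Round(s_2, k_2) = 0xAF84
s_4 = Round(s_3, k_3) = 0x84DA
s_5 = Round(s_4, k_4) = 0xDAF8
s_6 = Round(s_5, k_5) = 0xF865
s_7 = Round(s_6, k_6) = 0x6507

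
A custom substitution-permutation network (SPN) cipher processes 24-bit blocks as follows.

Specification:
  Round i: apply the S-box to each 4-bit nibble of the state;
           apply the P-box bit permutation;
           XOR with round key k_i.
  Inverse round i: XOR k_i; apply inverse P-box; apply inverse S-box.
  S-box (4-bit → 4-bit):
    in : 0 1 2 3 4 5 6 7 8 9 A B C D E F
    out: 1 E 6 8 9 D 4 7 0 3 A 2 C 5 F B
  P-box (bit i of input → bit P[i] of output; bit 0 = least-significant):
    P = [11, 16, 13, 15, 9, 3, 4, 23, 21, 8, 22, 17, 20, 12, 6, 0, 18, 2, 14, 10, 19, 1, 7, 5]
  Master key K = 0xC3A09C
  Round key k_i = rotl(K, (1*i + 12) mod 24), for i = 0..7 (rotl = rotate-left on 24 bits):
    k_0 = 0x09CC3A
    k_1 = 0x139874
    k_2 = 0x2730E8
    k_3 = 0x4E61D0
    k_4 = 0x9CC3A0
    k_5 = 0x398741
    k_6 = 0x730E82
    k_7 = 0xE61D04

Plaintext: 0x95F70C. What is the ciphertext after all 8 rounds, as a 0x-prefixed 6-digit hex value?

0xB6C47D

s_0 = plaintext = 0x95F70C
s_1 = Round(s_0, k_0) = 0x753B39
s_2 = Round(s_1, k_1) = 0x9ED5F7
s_3 = Round(s_2, k_2) = 0xD85EA6
s_4 = Round(s_3, k_3) = 0xB44019
s_5 = Round(s_4, k_4) = 0x29CFBB
s_6 = Round(s_5, k_5) = 0x1E868E
s_7 = Round(s_6, k_6) = 0x36E224
s_8 = Round(s_7, k_7) = 0xB6C47D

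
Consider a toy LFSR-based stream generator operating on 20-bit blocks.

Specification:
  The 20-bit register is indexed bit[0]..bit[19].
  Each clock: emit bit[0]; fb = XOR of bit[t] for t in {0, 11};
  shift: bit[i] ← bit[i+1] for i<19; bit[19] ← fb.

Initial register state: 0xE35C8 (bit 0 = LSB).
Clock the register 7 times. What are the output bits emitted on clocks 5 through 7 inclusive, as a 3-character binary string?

reg_0 = 0xE35C8
clock 1: out=0, reg = 0x71AE4
clock 2: out=0, reg = 0xB8D72
clock 3: out=0, reg = 0xDC6B9
clock 4: out=1, reg = 0xEE35C
clock 5: out=0, reg = 0x771AE
clock 6: out=0, reg = 0x3B8D7
clock 7: out=1, reg = 0x1DC6B

001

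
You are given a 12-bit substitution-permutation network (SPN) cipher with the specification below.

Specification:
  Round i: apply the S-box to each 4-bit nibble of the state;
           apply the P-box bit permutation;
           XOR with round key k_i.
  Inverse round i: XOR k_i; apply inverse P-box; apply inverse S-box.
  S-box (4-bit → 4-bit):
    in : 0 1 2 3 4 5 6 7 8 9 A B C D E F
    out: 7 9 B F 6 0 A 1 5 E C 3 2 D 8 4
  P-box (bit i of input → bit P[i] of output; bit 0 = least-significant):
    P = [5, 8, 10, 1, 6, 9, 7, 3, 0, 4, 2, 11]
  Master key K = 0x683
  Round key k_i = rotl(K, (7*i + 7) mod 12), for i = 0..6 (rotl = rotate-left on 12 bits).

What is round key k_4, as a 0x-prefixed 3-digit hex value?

0xB41

K = 0x683
k_0 = rotl(K, (7*0+7) mod 12) = rotl(K, 7) = 0x1B4
k_1 = rotl(K, (7*1+7) mod 12) = rotl(K, 2) = 0xA0D
k_2 = rotl(K, (7*2+7) mod 12) = rotl(K, 9) = 0x6D0
k_3 = rotl(K, (7*3+7) mod 12) = rotl(K, 4) = 0x836
k_4 = rotl(K, (7*4+7) mod 12) = rotl(K, 11) = 0xB41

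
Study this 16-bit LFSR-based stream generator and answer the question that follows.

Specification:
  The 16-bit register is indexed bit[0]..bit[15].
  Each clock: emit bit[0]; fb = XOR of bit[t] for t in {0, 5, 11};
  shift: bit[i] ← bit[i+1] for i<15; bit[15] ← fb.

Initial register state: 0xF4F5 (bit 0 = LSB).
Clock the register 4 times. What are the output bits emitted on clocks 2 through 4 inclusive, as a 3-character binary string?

010

reg_0 = 0xF4F5
clock 1: out=1, reg = 0x7A7A
clock 2: out=0, reg = 0x3D3D
clock 3: out=1, reg = 0x9E9E
clock 4: out=0, reg = 0xCF4F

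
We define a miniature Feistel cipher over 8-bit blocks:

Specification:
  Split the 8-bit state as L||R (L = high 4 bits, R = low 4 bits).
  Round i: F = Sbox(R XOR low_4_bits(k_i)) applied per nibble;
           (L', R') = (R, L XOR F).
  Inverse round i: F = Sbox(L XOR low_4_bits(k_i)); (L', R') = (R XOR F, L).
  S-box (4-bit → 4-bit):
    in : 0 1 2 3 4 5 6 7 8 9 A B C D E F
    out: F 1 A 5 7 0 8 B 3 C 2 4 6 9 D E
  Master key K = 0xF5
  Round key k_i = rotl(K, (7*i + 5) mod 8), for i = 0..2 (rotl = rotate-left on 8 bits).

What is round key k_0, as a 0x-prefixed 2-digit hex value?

K = 0xF5
k_0 = rotl(K, (7*0+5) mod 8) = rotl(K, 5) = 0xBE

0xBE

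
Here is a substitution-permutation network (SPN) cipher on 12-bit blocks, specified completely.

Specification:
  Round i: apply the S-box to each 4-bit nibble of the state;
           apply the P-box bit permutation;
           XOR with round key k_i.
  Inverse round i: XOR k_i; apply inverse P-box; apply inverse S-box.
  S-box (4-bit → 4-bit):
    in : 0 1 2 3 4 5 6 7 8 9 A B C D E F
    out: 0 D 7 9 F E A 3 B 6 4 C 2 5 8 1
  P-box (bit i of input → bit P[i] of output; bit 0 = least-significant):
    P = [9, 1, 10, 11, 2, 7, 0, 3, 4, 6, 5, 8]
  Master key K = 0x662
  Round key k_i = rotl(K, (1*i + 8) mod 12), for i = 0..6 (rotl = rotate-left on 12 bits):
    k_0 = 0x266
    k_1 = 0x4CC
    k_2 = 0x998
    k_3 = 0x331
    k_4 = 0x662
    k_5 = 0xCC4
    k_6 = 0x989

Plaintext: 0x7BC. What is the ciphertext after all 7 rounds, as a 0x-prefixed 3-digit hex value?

0x2D0

s_0 = plaintext = 0x7BC
s_1 = Round(s_0, k_0) = 0x23D
s_2 = Round(s_1, k_1) = 0x2B0
s_3 = Round(s_2, k_2) = 0x9E1
s_4 = Round(s_3, k_3) = 0xD59
s_5 = Round(s_4, k_4) = 0x2D9
s_6 = Round(s_5, k_5) = 0x8B3
s_7 = Round(s_6, k_6) = 0x2D0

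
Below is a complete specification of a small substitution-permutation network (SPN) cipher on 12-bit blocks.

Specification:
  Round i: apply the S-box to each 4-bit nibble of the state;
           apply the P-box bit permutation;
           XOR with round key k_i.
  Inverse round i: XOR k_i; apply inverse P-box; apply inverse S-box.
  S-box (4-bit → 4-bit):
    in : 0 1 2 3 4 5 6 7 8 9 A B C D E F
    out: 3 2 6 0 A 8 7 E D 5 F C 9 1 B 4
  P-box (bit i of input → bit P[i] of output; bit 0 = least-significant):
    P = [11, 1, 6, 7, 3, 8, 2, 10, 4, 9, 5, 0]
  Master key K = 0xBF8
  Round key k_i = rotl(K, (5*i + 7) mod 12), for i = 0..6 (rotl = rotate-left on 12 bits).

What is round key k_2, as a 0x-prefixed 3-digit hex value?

K = 0xBF8
k_0 = rotl(K, (5*0+7) mod 12) = rotl(K, 7) = 0xC5F
k_1 = rotl(K, (5*1+7) mod 12) = rotl(K, 0) = 0xBF8
k_2 = rotl(K, (5*2+7) mod 12) = rotl(K, 5) = 0xF17

0xF17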